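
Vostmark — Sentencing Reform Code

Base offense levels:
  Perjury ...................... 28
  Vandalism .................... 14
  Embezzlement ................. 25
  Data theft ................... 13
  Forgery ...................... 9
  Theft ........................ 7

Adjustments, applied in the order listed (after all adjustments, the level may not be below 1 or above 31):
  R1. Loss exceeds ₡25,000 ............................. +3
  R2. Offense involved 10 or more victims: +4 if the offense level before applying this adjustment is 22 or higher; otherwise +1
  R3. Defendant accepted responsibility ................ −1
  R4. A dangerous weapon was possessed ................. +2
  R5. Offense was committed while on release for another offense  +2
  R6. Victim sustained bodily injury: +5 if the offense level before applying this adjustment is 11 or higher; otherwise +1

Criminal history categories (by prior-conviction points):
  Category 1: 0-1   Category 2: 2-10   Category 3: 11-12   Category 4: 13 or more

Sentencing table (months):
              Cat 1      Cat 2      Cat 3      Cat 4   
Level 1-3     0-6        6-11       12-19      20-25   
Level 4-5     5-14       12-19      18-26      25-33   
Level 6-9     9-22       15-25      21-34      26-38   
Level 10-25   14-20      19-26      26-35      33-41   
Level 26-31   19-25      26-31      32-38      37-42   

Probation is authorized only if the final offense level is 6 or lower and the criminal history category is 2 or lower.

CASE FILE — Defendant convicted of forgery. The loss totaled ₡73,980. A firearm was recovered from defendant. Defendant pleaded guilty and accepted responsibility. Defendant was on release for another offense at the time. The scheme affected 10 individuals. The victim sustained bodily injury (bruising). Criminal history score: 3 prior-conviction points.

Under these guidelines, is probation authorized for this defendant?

Base offense level for forgery: 9.
R1 applies: 9 + 3 = 12.
R2 applies (level before this adjustment is 12 < 22, so +1): 12 + 1 = 13.
R3 applies: 13 − 1 = 12.
R4 applies: 12 + 2 = 14.
R5 applies: 14 + 2 = 16.
R6 applies (level before this adjustment is 16 ≥ 11, so +5): 16 + 5 = 21.
Final offense level: 21.
Criminal history: 3 prior points → Category 2 (2-10).
Level 21 falls in the 10-25 band.
Grid: Level 10-25 × Category 2 = 19-26 months.
Probation check: level 21 > 6 and category 2 ≤ 2 → not eligible.

No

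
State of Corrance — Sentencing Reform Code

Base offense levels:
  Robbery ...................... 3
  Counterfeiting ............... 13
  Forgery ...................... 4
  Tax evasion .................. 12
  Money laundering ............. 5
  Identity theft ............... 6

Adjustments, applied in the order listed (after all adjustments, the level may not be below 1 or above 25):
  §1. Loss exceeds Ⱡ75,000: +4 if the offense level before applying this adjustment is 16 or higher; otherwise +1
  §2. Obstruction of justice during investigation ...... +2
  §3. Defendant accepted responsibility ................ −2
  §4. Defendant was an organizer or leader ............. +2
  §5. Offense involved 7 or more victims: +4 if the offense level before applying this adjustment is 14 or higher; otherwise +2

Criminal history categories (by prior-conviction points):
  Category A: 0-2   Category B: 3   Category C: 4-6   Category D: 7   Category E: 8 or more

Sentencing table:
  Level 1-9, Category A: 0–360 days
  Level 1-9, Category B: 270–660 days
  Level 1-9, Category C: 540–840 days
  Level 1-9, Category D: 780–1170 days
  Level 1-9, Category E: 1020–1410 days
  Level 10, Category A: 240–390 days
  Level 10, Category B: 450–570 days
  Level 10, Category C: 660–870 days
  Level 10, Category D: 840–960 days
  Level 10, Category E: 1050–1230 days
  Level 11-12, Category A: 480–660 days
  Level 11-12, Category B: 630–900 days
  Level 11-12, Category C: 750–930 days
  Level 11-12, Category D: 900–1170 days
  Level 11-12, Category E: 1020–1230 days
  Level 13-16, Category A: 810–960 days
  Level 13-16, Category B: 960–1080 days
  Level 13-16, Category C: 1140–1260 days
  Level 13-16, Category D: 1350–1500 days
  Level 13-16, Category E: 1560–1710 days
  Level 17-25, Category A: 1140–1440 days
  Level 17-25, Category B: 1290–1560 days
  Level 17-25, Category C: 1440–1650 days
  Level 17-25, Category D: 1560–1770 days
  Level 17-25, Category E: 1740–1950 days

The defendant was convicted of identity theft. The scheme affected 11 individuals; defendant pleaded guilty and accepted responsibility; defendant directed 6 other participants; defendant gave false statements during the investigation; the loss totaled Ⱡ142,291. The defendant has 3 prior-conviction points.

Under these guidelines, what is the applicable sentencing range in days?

630-900 days

Base offense level for identity theft: 6.
§1 applies (level before this adjustment is 6 < 16, so +1): 6 + 1 = 7.
§2 applies: 7 + 2 = 9.
§3 applies: 9 − 2 = 7.
§4 applies: 7 + 2 = 9.
§5 applies (level before this adjustment is 9 < 14, so +2): 9 + 2 = 11.
Final offense level: 11.
Criminal history: 3 prior points → Category B (3).
Level 11 falls in the 11-12 band.
Grid: Level 11-12 × Category B = 630-900 days.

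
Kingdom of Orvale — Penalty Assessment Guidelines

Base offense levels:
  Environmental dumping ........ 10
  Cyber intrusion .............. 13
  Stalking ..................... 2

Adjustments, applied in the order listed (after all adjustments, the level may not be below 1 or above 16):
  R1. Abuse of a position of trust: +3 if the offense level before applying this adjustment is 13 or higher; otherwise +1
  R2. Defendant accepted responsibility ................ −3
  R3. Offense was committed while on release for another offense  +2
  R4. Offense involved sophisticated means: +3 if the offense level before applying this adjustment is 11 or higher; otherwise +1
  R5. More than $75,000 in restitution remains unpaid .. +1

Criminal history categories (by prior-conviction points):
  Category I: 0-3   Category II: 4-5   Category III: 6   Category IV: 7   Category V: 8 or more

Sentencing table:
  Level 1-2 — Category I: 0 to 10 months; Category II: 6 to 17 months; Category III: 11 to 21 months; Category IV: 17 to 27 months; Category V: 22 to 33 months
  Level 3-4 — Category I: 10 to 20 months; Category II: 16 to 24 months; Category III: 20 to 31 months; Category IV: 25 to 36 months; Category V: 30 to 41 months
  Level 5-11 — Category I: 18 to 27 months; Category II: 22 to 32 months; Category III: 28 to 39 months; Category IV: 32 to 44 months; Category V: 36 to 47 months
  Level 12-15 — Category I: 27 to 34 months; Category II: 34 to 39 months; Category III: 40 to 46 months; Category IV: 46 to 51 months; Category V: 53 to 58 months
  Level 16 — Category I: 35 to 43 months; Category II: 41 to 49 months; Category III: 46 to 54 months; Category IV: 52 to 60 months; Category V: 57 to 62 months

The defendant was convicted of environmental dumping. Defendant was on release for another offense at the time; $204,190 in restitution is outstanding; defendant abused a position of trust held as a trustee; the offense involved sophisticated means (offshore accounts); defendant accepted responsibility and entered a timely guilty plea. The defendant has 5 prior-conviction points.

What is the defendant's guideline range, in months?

34-39 months

Base offense level for environmental dumping: 10.
R1 applies (level before this adjustment is 10 < 13, so +1): 10 + 1 = 11.
R2 applies: 11 − 3 = 8.
R3 applies: 8 + 2 = 10.
R4 applies (level before this adjustment is 10 < 11, so +1): 10 + 1 = 11.
R5 applies: 11 + 1 = 12.
Final offense level: 12.
Criminal history: 5 prior points → Category II (4-5).
Level 12 falls in the 12-15 band.
Grid: Level 12-15 × Category II = 34-39 months.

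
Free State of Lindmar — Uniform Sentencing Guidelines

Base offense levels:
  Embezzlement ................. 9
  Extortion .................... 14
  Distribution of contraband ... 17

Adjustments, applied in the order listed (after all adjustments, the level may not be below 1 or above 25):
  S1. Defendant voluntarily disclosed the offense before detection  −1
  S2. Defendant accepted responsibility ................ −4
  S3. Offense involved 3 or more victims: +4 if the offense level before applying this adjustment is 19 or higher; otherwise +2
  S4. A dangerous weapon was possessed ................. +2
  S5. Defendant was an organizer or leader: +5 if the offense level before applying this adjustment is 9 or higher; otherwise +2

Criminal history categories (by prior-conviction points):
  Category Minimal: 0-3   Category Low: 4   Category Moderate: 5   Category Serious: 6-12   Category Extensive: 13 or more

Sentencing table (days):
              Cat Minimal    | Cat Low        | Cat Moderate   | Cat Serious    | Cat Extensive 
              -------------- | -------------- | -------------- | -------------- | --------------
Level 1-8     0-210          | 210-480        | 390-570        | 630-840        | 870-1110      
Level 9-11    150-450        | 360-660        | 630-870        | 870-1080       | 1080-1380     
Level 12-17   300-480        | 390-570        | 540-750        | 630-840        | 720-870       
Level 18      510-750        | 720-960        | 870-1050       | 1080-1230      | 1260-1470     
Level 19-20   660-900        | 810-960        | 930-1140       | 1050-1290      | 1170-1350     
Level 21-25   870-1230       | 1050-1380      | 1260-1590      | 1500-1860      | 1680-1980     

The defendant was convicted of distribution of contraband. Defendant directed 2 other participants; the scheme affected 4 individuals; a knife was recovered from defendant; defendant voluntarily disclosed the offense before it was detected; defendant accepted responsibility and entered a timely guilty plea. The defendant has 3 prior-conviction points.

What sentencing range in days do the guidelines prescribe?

Base offense level for distribution of contraband: 17.
S1 applies: 17 − 1 = 16.
S2 applies: 16 − 4 = 12.
S3 applies (level before this adjustment is 12 < 19, so +2): 12 + 2 = 14.
S4 applies: 14 + 2 = 16.
S5 applies (level before this adjustment is 16 ≥ 9, so +5): 16 + 5 = 21.
Final offense level: 21.
Criminal history: 3 prior points → Category Minimal (0-3).
Level 21 falls in the 21-25 band.
Grid: Level 21-25 × Category Minimal = 870-1230 days.

870-1230 days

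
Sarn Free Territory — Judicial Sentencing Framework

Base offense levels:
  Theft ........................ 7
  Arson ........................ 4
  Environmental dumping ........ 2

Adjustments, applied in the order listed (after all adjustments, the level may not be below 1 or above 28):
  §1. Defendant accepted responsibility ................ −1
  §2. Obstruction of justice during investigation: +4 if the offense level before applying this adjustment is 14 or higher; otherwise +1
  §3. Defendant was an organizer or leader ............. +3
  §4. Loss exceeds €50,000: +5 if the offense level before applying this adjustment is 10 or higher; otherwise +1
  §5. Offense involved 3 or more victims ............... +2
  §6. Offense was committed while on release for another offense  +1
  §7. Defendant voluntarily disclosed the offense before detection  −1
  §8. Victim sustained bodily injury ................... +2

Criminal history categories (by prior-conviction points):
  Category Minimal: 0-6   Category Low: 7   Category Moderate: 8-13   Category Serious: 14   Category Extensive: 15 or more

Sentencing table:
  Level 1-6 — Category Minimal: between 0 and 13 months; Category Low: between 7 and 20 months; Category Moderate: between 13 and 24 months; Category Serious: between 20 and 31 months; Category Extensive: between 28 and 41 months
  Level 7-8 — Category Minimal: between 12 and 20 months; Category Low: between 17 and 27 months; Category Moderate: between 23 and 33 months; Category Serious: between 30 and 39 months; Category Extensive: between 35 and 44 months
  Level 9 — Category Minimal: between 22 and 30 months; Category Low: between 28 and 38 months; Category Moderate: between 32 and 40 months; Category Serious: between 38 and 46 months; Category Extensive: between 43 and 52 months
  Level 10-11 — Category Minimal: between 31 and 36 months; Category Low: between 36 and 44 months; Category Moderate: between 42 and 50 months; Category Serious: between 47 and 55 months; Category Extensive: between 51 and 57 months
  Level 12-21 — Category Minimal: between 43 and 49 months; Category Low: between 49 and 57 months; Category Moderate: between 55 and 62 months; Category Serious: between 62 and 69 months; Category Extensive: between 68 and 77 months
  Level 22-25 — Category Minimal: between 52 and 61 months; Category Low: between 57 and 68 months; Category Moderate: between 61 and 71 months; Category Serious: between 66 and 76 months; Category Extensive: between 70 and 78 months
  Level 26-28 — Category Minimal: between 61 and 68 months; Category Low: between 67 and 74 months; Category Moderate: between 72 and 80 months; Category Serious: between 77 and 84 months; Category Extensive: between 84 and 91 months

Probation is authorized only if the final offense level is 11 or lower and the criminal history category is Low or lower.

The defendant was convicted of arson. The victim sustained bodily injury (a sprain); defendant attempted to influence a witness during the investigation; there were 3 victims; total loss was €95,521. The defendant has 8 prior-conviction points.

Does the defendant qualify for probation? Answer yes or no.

No

Base offense level for arson: 4.
§1 does not apply.
§2 applies (level before this adjustment is 4 < 14, so +1): 4 + 1 = 5.
§3 does not apply.
§4 applies (level before this adjustment is 5 < 10, so +1): 5 + 1 = 6.
§5 applies: 6 + 2 = 8.
§8 applies: 8 + 2 = 10.
Final offense level: 10.
Criminal history: 8 prior points → Category Moderate (8-13).
Level 10 falls in the 10-11 band.
Grid: Level 10-11 × Category Moderate = 42-50 months.
Probation check: level 10 ≤ 11 and category Moderate > Low → not eligible.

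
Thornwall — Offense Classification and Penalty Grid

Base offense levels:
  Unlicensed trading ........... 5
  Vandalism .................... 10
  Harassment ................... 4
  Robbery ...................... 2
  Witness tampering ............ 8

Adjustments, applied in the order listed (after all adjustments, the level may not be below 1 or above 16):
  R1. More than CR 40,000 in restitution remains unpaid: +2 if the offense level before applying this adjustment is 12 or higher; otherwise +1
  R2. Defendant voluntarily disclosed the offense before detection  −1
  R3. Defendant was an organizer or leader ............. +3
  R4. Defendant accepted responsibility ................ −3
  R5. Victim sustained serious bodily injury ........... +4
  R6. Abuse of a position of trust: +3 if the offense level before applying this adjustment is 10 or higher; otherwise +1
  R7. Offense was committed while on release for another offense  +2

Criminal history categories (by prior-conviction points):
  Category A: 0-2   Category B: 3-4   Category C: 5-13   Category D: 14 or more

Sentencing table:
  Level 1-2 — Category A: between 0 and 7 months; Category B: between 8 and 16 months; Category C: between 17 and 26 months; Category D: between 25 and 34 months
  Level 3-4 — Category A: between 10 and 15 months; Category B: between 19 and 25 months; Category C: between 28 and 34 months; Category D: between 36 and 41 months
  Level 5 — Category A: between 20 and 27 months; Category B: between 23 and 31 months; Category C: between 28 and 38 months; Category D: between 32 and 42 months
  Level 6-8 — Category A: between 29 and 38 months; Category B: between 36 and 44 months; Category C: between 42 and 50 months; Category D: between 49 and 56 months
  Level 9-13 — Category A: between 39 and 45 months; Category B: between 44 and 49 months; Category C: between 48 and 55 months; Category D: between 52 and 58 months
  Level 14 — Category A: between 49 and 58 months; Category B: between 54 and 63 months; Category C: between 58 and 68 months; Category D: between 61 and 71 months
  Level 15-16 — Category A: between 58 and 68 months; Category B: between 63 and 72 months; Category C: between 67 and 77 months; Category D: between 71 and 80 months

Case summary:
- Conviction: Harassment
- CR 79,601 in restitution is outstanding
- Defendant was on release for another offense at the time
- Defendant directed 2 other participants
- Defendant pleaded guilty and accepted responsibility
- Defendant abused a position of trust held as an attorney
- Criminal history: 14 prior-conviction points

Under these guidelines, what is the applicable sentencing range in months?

Base offense level for harassment: 4.
R1 applies (level before this adjustment is 4 < 12, so +1): 4 + 1 = 5.
R2 does not apply.
R3 applies: 5 + 3 = 8.
R4 applies: 8 − 3 = 5.
R6 applies (level before this adjustment is 5 < 10, so +1): 5 + 1 = 6.
R7 applies: 6 + 2 = 8.
Final offense level: 8.
Criminal history: 14 prior points → Category D (14+).
Level 8 falls in the 6-8 band.
Grid: Level 6-8 × Category D = 49-56 months.

49-56 months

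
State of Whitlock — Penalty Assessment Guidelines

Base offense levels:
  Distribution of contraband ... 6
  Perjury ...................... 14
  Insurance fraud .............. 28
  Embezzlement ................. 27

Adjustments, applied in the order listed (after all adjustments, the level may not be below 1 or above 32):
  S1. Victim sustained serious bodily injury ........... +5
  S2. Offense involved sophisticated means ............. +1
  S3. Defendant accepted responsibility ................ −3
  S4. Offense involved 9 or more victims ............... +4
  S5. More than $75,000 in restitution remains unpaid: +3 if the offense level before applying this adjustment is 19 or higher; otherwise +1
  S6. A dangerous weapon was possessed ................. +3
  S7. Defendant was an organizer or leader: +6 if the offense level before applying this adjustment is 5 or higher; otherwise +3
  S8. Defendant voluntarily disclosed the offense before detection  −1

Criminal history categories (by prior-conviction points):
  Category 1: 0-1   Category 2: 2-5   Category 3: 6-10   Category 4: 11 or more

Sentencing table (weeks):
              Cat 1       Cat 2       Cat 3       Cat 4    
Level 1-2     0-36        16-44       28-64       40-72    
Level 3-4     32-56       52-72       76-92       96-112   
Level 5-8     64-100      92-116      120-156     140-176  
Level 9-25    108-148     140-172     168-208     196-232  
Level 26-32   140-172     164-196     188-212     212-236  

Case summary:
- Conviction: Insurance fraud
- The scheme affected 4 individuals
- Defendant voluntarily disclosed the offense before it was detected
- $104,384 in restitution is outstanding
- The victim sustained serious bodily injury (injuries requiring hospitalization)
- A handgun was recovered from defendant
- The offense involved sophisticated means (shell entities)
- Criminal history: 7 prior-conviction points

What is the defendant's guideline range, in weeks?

Base offense level for insurance fraud: 28.
S1 applies: 28 + 5 = 33.
S2 applies: 33 + 1 = 34.
S4 does not apply.
S5 applies (level before this adjustment is 34 ≥ 19, so +3): 34 + 3 = 37.
S6 applies: 37 + 3 = 40.
S8 applies: 40 − 1 = 39.
Level 39 exceeds the maximum of 32; capped at 32.
Final offense level: 32.
Criminal history: 7 prior points → Category 3 (6-10).
Level 32 falls in the 26-32 band.
Grid: Level 26-32 × Category 3 = 188-212 weeks.

188-212 weeks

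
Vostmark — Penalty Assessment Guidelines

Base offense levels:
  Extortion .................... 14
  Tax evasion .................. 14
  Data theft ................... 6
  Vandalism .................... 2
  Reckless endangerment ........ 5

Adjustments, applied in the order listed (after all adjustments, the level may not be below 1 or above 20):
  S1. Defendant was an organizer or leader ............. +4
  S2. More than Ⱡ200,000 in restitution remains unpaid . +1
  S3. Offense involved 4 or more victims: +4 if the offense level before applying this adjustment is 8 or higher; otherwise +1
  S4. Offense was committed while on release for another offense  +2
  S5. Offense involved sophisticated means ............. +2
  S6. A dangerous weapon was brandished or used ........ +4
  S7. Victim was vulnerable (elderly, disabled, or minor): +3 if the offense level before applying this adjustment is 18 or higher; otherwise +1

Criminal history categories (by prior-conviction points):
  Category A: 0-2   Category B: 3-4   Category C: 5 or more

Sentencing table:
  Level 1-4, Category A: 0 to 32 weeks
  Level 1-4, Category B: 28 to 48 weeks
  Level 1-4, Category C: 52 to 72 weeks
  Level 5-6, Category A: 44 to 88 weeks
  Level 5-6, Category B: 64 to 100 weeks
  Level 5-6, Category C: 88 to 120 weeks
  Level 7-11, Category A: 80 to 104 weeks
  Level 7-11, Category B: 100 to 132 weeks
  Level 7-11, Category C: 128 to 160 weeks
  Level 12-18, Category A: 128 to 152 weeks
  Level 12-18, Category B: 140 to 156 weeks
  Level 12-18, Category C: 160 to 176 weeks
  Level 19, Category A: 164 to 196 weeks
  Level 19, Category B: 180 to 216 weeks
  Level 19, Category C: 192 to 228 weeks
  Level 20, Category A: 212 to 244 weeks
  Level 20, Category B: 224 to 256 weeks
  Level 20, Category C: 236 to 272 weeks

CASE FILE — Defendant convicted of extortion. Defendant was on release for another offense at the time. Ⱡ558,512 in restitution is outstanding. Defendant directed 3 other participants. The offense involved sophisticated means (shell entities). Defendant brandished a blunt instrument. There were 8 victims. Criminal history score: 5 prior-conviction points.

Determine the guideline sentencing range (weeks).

Base offense level for extortion: 14.
S1 applies: 14 + 4 = 18.
S2 applies: 18 + 1 = 19.
S3 applies (level before this adjustment is 19 ≥ 8, so +4): 19 + 4 = 23.
S4 applies: 23 + 2 = 25.
S5 applies: 25 + 2 = 27.
S6 applies: 27 + 4 = 31.
S7 does not apply.
Level 31 exceeds the maximum of 20; capped at 20.
Final offense level: 20.
Criminal history: 5 prior points → Category C (5+).
Level 20 falls in the 20 band.
Grid: Level 20 × Category C = 236-272 weeks.

236-272 weeks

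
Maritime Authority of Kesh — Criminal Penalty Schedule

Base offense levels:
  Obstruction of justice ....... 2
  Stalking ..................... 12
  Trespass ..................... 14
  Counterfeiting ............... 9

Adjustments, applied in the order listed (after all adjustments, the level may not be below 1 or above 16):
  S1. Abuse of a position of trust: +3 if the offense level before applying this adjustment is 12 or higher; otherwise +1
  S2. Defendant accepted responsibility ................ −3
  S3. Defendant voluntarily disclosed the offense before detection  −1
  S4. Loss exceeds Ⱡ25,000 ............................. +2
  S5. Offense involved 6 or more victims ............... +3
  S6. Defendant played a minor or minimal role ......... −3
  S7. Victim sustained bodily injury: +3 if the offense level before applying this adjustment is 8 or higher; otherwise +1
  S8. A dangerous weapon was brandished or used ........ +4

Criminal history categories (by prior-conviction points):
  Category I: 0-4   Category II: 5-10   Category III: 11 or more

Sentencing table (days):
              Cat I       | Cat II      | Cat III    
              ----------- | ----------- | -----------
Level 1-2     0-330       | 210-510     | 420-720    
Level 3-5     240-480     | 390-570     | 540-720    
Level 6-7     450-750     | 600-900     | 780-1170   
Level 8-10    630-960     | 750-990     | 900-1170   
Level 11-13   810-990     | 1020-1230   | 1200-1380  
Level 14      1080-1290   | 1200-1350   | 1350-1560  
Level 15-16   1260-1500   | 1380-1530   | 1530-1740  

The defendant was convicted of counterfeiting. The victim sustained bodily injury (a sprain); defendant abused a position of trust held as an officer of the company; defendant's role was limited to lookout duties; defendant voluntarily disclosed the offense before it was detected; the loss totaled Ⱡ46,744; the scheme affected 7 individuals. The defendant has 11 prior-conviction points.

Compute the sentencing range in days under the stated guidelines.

1350-1560 days

Base offense level for counterfeiting: 9.
S1 applies (level before this adjustment is 9 < 12, so +1): 9 + 1 = 10.
S2 does not apply.
S3 applies: 10 − 1 = 9.
S4 applies: 9 + 2 = 11.
S5 applies: 11 + 3 = 14.
S6 applies: 14 − 3 = 11.
S7 applies (level before this adjustment is 11 ≥ 8, so +3): 11 + 3 = 14.
Final offense level: 14.
Criminal history: 11 prior points → Category III (11+).
Level 14 falls in the 14 band.
Grid: Level 14 × Category III = 1350-1560 days.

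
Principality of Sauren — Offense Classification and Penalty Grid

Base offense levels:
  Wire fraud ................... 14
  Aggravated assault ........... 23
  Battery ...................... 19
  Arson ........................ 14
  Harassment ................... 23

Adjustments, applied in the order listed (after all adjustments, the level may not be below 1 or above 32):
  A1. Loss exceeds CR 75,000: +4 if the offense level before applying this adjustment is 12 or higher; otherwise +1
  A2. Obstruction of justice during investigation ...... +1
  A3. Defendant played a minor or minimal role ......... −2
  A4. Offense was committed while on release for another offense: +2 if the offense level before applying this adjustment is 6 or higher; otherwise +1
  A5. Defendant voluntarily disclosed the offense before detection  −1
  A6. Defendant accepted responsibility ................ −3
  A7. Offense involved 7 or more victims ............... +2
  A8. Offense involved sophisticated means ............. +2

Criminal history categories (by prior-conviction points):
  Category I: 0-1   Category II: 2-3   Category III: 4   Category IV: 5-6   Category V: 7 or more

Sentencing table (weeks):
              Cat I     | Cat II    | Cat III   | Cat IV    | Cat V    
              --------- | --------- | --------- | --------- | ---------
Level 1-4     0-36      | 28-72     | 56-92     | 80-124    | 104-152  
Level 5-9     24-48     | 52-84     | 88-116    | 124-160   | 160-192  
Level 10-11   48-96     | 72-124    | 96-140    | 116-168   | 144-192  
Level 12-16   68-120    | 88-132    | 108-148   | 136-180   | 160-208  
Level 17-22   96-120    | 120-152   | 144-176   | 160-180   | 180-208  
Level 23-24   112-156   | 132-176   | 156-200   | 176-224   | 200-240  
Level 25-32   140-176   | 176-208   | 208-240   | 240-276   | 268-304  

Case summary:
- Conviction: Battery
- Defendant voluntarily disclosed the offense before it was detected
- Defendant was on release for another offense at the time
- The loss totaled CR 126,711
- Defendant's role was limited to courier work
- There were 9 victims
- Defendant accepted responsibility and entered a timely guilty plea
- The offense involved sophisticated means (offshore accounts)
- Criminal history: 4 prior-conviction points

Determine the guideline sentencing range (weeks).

Base offense level for battery: 19.
A1 applies (level before this adjustment is 19 ≥ 12, so +4): 19 + 4 = 23.
A2 does not apply.
A3 applies: 23 − 2 = 21.
A4 applies (level before this adjustment is 21 ≥ 6, so +2): 21 + 2 = 23.
A5 applies: 23 − 1 = 22.
A6 applies: 22 − 3 = 19.
A7 applies: 19 + 2 = 21.
A8 applies: 21 + 2 = 23.
Final offense level: 23.
Criminal history: 4 prior points → Category III (4).
Level 23 falls in the 23-24 band.
Grid: Level 23-24 × Category III = 156-200 weeks.

156-200 weeks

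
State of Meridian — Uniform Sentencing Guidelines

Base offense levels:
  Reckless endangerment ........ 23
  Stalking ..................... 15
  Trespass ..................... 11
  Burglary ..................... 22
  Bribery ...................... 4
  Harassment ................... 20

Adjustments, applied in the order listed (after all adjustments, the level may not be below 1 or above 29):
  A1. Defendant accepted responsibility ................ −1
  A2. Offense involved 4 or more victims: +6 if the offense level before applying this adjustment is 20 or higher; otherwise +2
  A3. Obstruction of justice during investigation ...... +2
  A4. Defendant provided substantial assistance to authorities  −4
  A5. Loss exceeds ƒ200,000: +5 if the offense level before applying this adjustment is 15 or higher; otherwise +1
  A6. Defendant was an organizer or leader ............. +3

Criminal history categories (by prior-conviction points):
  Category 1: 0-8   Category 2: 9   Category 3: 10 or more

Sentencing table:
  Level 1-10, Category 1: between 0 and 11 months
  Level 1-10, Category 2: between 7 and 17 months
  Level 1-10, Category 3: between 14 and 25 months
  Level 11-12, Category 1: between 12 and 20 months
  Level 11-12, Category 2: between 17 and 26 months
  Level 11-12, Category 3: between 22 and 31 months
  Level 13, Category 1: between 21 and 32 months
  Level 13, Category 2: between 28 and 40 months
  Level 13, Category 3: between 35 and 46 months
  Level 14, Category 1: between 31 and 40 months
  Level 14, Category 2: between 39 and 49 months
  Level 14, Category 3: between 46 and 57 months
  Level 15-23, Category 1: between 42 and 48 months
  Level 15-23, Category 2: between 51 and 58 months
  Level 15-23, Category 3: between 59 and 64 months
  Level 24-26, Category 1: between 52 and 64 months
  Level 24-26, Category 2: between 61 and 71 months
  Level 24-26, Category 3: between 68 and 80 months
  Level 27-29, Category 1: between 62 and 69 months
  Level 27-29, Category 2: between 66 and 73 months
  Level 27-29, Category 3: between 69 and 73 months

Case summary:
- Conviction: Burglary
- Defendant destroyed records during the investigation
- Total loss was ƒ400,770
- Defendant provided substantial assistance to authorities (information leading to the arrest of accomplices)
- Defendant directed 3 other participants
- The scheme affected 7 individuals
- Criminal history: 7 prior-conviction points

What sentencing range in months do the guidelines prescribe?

Base offense level for burglary: 22.
A2 applies (level before this adjustment is 22 ≥ 20, so +6): 22 + 6 = 28.
A3 applies: 28 + 2 = 30.
A4 applies: 30 − 4 = 26.
A5 applies (level before this adjustment is 26 ≥ 15, so +5): 26 + 5 = 31.
A6 applies: 31 + 3 = 34.
Level 34 exceeds the maximum of 29; capped at 29.
Final offense level: 29.
Criminal history: 7 prior points → Category 1 (0-8).
Level 29 falls in the 27-29 band.
Grid: Level 27-29 × Category 1 = 62-69 months.

62-69 months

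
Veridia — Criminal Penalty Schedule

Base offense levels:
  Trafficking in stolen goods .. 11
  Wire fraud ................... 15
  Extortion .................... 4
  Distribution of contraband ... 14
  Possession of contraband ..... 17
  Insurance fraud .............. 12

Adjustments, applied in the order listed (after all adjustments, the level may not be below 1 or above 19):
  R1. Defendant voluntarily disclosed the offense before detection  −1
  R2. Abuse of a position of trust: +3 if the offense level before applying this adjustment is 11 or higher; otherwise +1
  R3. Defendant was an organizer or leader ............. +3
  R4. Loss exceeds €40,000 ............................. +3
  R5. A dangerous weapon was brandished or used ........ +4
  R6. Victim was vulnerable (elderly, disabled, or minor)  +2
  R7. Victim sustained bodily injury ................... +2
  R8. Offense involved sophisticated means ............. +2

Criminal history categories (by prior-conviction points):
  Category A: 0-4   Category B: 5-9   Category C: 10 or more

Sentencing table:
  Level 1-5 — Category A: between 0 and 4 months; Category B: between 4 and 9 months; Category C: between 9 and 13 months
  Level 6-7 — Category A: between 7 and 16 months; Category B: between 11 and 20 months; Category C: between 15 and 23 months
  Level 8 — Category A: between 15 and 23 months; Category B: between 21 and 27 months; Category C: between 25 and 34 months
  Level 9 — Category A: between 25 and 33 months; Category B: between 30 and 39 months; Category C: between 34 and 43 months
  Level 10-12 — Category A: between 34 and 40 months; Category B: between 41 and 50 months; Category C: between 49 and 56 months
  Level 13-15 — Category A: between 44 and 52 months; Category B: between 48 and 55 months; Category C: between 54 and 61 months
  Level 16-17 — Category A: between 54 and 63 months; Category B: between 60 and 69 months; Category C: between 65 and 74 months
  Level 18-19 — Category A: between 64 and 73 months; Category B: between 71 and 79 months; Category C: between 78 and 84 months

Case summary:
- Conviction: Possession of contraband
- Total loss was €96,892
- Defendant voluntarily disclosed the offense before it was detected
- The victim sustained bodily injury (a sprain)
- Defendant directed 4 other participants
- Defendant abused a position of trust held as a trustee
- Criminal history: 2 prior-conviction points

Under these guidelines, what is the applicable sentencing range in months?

64-73 months

Base offense level for possession of contraband: 17.
R1 applies: 17 − 1 = 16.
R2 applies (level before this adjustment is 16 ≥ 11, so +3): 16 + 3 = 19.
R3 applies: 19 + 3 = 22.
R4 applies: 22 + 3 = 25.
R5 does not apply.
R7 applies: 25 + 2 = 27.
Level 27 exceeds the maximum of 19; capped at 19.
Final offense level: 19.
Criminal history: 2 prior points → Category A (0-4).
Level 19 falls in the 18-19 band.
Grid: Level 18-19 × Category A = 64-73 months.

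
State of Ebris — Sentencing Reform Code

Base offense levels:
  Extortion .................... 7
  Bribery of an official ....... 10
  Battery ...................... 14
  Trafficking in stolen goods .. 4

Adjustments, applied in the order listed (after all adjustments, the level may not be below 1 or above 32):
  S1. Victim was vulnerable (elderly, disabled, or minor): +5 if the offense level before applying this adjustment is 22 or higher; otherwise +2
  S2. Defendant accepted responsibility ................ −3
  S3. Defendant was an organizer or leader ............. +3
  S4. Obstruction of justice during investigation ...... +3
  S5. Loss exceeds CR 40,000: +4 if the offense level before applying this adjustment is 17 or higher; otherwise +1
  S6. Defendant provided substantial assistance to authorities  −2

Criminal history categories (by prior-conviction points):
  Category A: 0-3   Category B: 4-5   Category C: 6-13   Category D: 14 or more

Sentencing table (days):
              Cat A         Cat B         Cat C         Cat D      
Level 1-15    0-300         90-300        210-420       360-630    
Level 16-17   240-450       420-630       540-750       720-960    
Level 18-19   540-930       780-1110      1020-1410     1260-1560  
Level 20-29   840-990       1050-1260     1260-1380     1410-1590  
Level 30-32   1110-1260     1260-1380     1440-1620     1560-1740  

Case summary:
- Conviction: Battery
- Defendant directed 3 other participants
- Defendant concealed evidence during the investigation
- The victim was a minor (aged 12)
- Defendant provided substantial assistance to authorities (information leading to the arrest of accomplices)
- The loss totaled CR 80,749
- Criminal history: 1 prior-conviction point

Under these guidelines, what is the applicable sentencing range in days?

840-990 days

Base offense level for battery: 14.
S1 applies (level before this adjustment is 14 < 22, so +2): 14 + 2 = 16.
S3 applies: 16 + 3 = 19.
S4 applies: 19 + 3 = 22.
S5 applies (level before this adjustment is 22 ≥ 17, so +4): 22 + 4 = 26.
S6 applies: 26 − 2 = 24.
Final offense level: 24.
Criminal history: 1 prior point → Category A (0-3).
Level 24 falls in the 20-29 band.
Grid: Level 20-29 × Category A = 840-990 days.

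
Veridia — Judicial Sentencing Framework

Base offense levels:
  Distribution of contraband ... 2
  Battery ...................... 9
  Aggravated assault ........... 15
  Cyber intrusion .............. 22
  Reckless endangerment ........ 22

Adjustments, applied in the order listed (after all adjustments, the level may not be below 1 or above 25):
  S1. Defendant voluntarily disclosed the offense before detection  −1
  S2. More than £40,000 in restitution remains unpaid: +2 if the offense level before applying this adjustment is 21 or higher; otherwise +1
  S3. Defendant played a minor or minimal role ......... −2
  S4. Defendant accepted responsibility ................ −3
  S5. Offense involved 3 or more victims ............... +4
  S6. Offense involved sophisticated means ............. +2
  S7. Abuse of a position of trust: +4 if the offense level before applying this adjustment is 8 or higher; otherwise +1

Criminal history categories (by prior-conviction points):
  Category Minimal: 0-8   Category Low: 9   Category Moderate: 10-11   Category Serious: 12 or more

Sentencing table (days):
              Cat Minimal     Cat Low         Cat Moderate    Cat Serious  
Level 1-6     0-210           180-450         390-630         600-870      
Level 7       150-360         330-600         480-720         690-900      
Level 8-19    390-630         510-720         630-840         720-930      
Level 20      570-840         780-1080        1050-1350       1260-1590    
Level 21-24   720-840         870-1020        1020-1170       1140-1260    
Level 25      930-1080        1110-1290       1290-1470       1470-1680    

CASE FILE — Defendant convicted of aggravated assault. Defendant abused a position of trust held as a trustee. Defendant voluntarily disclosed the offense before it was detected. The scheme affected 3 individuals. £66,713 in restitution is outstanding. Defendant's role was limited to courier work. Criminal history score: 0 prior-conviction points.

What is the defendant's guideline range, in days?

720-840 days

Base offense level for aggravated assault: 15.
S1 applies: 15 − 1 = 14.
S2 applies (level before this adjustment is 14 < 21, so +1): 14 + 1 = 15.
S3 applies: 15 − 2 = 13.
S4 does not apply.
S5 applies: 13 + 4 = 17.
S7 applies (level before this adjustment is 17 ≥ 8, so +4): 17 + 4 = 21.
Final offense level: 21.
Criminal history: 0 prior points → Category Minimal (0-8).
Level 21 falls in the 21-24 band.
Grid: Level 21-24 × Category Minimal = 720-840 days.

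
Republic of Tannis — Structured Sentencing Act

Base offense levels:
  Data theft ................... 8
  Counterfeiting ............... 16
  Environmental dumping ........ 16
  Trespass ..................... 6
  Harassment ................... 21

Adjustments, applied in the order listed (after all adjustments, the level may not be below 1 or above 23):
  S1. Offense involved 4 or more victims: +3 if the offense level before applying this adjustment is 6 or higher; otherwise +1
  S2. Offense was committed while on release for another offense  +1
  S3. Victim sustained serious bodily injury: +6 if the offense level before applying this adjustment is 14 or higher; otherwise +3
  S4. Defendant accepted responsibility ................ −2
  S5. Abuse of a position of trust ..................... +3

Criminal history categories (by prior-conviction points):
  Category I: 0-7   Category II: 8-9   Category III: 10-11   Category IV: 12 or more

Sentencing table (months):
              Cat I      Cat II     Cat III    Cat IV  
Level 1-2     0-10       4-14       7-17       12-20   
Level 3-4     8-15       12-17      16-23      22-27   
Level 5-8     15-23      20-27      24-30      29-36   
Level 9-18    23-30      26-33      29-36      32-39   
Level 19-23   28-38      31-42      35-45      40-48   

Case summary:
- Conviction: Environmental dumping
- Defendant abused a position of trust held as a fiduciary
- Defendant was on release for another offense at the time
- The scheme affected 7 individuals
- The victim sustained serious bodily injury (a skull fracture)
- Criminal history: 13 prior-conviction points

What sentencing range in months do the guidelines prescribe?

Base offense level for environmental dumping: 16.
S1 applies (level before this adjustment is 16 ≥ 6, so +3): 16 + 3 = 19.
S2 applies: 19 + 1 = 20.
S3 applies (level before this adjustment is 20 ≥ 14, so +6): 20 + 6 = 26.
S4 does not apply.
S5 applies: 26 + 3 = 29.
Level 29 exceeds the maximum of 23; capped at 23.
Final offense level: 23.
Criminal history: 13 prior points → Category IV (12+).
Level 23 falls in the 19-23 band.
Grid: Level 19-23 × Category IV = 40-48 months.

40-48 months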